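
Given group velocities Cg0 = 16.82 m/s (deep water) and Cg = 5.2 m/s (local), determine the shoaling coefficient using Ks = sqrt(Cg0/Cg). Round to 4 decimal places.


Ks = sqrt(Cg0 / Cg)
Ks = sqrt(16.82 / 5.2)
Ks = sqrt(3.2346)
Ks = 1.7985

1.7985


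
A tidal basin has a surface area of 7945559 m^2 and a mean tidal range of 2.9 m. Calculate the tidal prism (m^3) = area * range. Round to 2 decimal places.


Tidal prism = Area * Tidal range
P = 7945559 * 2.9
P = 23042121.10 m^3

23042121.10


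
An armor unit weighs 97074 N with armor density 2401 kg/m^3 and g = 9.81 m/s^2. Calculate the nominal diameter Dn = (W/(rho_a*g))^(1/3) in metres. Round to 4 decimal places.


V = W / (rho_a * g)
V = 97074 / (2401 * 9.81)
V = 97074 / 23553.81
V = 4.121371 m^3
Dn = V^(1/3) = 4.121371^(1/3)
Dn = 1.6033 m

1.6033


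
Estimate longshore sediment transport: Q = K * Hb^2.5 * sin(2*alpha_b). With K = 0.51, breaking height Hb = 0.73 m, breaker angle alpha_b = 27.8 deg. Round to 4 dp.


Q = K * Hb^2.5 * sin(2 * alpha_b)
Hb^2.5 = 0.73^2.5 = 0.455310
sin(2 * 27.8) = sin(55.6) = 0.825113
Q = 0.51 * 0.455310 * 0.825113
Q = 0.1916 m^3/s

0.1916


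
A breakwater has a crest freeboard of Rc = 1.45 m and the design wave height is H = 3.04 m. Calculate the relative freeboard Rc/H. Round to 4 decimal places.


Relative freeboard = Rc / H
= 1.45 / 3.04
= 0.4770

0.4770


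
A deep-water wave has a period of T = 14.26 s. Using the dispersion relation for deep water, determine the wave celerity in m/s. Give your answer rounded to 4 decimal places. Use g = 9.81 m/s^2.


We use the deep-water celerity formula:
C = g * T / (2 * pi)
C = 9.81 * 14.26 / (2 * 3.14159...)
C = 139.890600 / 6.283185
C = 22.2643 m/s

22.2643


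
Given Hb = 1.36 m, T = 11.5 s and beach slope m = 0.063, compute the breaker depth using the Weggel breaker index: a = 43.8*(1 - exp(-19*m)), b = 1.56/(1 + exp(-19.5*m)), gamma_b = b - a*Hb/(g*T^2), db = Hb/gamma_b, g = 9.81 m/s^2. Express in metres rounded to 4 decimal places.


a = 43.8 * (1 - exp(-19 * m))
exp(-19 * 0.063) = exp(-1.1970) = 0.302099
a = 43.8 * (1 - 0.302099) = 30.568057
b = 1.56 / (1 + exp(-19.5 * m))
exp(-19.5 * 0.063) = exp(-1.2285) = 0.292731
b = 1.56 / (1 + 0.292731) = 1.206747
Hb / (g * T^2) = 1.36 / (9.81 * 11.5^2) = 1.36 / 1297.3725 = 0.00104827
gamma_b = b - a * Hb/(g*T^2) = 1.206747 - 30.568057 * 0.00104827 = 1.174704
db = Hb / gamma_b = 1.36 / 1.174704
db = 1.1577 m

1.1577


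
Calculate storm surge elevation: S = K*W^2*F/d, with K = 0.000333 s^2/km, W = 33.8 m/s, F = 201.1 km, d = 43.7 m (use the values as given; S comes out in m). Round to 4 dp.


S = K * W^2 * F / d
W^2 = 33.8^2 = 1142.44
S = 0.000333 * 1142.44 * 201.1 / 43.7
Numerator = 0.000333 * 1142.44 * 201.1 = 76.504980
S = 76.504980 / 43.7 = 1.7507 m

1.7507


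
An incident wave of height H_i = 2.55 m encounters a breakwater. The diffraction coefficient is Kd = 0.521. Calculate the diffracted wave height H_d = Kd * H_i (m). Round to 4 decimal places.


H_d = Kd * H_i
H_d = 0.521 * 2.55
H_d = 1.3286 m

1.3286


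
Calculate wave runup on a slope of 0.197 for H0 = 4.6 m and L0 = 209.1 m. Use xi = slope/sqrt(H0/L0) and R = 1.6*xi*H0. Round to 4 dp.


xi = slope / sqrt(H0/L0)
H0/L0 = 4.6/209.1 = 0.021999
sqrt(0.021999) = 0.148321
xi = 0.197 / 0.148321 = 1.328203
R = 1.6 * xi * H0 = 1.6 * 1.328203 * 4.6
R = 9.7756 m

9.7756


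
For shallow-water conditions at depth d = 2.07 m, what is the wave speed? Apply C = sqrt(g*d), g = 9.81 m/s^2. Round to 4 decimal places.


Using the shallow-water approximation:
C = sqrt(g * d) = sqrt(9.81 * 2.07)
C = sqrt(20.3067)
C = 4.5063 m/s

4.5063


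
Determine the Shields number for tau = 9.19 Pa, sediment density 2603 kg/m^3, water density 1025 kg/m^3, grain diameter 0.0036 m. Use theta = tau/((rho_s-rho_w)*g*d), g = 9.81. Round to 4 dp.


theta = tau / ((rho_s - rho_w) * g * d)
rho_s - rho_w = 2603 - 1025 = 1578
Denominator = 1578 * 9.81 * 0.0036 = 55.728648
theta = 9.19 / 55.728648
theta = 0.1649

0.1649


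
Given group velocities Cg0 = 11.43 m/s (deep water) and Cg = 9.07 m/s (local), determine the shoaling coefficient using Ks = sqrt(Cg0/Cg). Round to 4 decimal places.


Ks = sqrt(Cg0 / Cg)
Ks = sqrt(11.43 / 9.07)
Ks = sqrt(1.2602)
Ks = 1.1226

1.1226


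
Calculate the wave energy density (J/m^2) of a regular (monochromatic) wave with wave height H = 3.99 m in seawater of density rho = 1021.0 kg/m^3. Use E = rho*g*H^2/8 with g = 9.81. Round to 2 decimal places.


E = (1/8) * rho * g * H^2
E = (1/8) * 1021.0 * 9.81 * 3.99^2
E = 0.125 * 1021.0 * 9.81 * 15.9201
E = 19931.99 J/m^2

19931.99


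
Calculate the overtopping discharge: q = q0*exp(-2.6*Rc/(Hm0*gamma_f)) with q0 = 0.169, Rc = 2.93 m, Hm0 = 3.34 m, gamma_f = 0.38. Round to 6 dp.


q = q0 * exp(-2.6 * Rc / (Hm0 * gamma_f))
Exponent = -2.6 * 2.93 / (3.34 * 0.38)
= -2.6 * 2.93 / 1.2692
= -6.002206
exp(-6.002206) = 0.002473
q = 0.169 * 0.002473
q = 0.000418 m^3/s/m

0.000418


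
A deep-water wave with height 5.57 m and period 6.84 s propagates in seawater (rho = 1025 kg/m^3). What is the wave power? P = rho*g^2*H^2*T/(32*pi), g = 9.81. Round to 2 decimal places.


P = rho * g^2 * H^2 * T / (32 * pi)
P = 1025 * 9.81^2 * 5.57^2 * 6.84 / (32 * pi)
P = 1025 * 96.2361 * 31.0249 * 6.84 / 100.53096
P = 208222.91 W/m

208222.91


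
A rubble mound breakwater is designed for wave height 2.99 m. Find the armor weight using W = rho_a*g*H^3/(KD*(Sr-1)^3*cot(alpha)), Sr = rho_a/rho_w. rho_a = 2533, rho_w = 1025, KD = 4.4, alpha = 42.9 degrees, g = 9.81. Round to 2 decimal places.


Sr = rho_a / rho_w = 2533 / 1025 = 2.471220
(Sr - 1) = 1.471220
(Sr - 1)^3 = 3.184435
cot(42.9) = 1 / tan(42.9) = 1 / 0.929257 = 1.076128
Numerator = 2533 * 9.81 * 2.99^3 = 664228.8919
Denominator = 4.4 * 3.184435 * 1.076128 = 15.078186
W = 664228.8919 / 15.078186
W = 44052.31 N

44052.31


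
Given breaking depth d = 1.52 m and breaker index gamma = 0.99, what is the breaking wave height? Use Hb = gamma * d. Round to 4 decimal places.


Hb = gamma * d
Hb = 0.99 * 1.52
Hb = 1.5048 m

1.5048


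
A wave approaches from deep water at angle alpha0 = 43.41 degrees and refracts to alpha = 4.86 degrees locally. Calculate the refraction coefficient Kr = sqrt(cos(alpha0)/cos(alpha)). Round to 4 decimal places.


Kr = sqrt(cos(alpha0) / cos(alpha))
cos(43.41) = 0.726455
cos(4.86) = 0.996405
Kr = sqrt(0.726455 / 0.996405)
Kr = sqrt(0.729076)
Kr = 0.8539

0.8539


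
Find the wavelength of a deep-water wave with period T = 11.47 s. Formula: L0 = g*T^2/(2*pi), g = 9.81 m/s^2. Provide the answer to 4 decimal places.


L0 = g * T^2 / (2 * pi)
L0 = 9.81 * 11.47^2 / (2 * pi)
L0 = 9.81 * 131.5609 / 6.28319
L0 = 1290.6124 / 6.28319
L0 = 205.4073 m

205.4073


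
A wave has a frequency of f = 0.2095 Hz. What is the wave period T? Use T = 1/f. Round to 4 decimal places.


T = 1 / f
T = 1 / 0.2095
T = 4.7733 s

4.7733


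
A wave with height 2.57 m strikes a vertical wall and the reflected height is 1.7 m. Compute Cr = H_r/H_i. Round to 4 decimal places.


Cr = H_r / H_i
Cr = 1.7 / 2.57
Cr = 0.6615

0.6615


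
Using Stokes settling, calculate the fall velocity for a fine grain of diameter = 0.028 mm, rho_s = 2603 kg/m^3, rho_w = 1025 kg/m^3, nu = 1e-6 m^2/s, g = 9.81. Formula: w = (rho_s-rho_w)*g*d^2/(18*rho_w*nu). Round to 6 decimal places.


w = (rho_s - rho_w) * g * d^2 / (18 * rho_w * nu)
d = 0.028 mm = 0.000028 m
rho_s - rho_w = 2603 - 1025 = 1578
Numerator = 1578 * 9.81 * (0.000028)^2 = 0.000012136461
Denominator = 18 * 1025 * 1e-6 = 0.018450
w = 0.000658 m/s

0.000658


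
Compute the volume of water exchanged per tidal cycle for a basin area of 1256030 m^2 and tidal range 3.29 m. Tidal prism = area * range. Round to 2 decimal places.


Tidal prism = Area * Tidal range
P = 1256030 * 3.29
P = 4132338.70 m^3

4132338.70


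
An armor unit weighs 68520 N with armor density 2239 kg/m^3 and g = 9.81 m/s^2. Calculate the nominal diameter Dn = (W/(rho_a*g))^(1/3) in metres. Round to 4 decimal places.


V = W / (rho_a * g)
V = 68520 / (2239 * 9.81)
V = 68520 / 21964.59
V = 3.119567 m^3
Dn = V^(1/3) = 3.119567^(1/3)
Dn = 1.4612 m

1.4612


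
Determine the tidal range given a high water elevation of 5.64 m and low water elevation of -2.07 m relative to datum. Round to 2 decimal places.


Tidal range = High water - Low water
Tidal range = 5.64 - (-2.07)
Tidal range = 7.71 m

7.71


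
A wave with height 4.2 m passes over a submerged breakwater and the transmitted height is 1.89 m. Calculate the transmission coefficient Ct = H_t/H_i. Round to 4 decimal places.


Ct = H_t / H_i
Ct = 1.89 / 4.2
Ct = 0.4500

0.4500


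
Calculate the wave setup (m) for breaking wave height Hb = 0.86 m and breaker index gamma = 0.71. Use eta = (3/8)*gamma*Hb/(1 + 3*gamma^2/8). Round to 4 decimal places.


eta = (3/8) * gamma * Hb / (1 + 3*gamma^2/8)
Numerator = (3/8) * 0.71 * 0.86 = 0.228975
Denominator = 1 + 3*0.71^2/8 = 1 + 0.189038 = 1.189038
eta = 0.228975 / 1.189038
eta = 0.1926 m

0.1926


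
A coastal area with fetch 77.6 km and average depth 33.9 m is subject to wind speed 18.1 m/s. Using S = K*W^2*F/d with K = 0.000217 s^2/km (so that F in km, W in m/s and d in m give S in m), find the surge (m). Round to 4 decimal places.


S = K * W^2 * F / d
W^2 = 18.1^2 = 327.61
S = 0.000217 * 327.61 * 77.6 / 33.9
Numerator = 0.000217 * 327.61 * 77.6 = 5.516690
S = 5.516690 / 33.9 = 0.1627 m

0.1627


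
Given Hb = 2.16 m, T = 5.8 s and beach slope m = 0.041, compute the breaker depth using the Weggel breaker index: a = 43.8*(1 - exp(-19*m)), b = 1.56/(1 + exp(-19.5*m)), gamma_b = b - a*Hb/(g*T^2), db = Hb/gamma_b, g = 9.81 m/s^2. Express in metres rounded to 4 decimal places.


a = 43.8 * (1 - exp(-19 * m))
exp(-19 * 0.041) = exp(-0.7790) = 0.458865
a = 43.8 * (1 - 0.458865) = 23.701728
b = 1.56 / (1 + exp(-19.5 * m))
exp(-19.5 * 0.041) = exp(-0.7995) = 0.449554
b = 1.56 / (1 + 0.449554) = 1.076193
Hb / (g * T^2) = 2.16 / (9.81 * 5.8^2) = 2.16 / 330.0084 = 0.00654529
gamma_b = b - a * Hb/(g*T^2) = 1.076193 - 23.701728 * 0.00654529 = 0.921059
db = Hb / gamma_b = 2.16 / 0.921059
db = 2.3451 m

2.3451


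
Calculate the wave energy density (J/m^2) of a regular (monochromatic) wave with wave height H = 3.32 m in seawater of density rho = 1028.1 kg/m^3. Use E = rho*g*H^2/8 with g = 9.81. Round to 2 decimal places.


E = (1/8) * rho * g * H^2
E = (1/8) * 1028.1 * 9.81 * 3.32^2
E = 0.125 * 1028.1 * 9.81 * 11.0224
E = 13896.02 J/m^2

13896.02


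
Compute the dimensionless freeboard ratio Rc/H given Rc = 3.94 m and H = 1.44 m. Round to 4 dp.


Relative freeboard = Rc / H
= 3.94 / 1.44
= 2.7361

2.7361


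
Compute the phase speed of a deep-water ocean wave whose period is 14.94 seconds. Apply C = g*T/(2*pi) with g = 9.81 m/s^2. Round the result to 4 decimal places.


We use the deep-water celerity formula:
C = g * T / (2 * pi)
C = 9.81 * 14.94 / (2 * 3.14159...)
C = 146.561400 / 6.283185
C = 23.3260 m/s

23.3260


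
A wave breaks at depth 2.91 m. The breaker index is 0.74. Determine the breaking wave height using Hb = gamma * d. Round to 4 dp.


Hb = gamma * d
Hb = 0.74 * 2.91
Hb = 2.1534 m

2.1534


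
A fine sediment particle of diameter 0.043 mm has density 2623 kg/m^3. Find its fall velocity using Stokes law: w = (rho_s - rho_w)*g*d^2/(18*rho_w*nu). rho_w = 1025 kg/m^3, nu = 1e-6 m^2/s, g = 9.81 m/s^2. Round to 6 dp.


w = (rho_s - rho_w) * g * d^2 / (18 * rho_w * nu)
d = 0.043 mm = 0.000043 m
rho_s - rho_w = 2623 - 1025 = 1598
Numerator = 1598 * 9.81 * (0.000043)^2 = 0.000028985627
Denominator = 18 * 1025 * 1e-6 = 0.018450
w = 0.001571 m/s

0.001571


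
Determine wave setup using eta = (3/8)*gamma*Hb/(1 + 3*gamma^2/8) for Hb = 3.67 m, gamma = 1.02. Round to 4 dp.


eta = (3/8) * gamma * Hb / (1 + 3*gamma^2/8)
Numerator = (3/8) * 1.02 * 3.67 = 1.403775
Denominator = 1 + 3*1.02^2/8 = 1 + 0.390150 = 1.390150
eta = 1.403775 / 1.390150
eta = 1.0098 m

1.0098


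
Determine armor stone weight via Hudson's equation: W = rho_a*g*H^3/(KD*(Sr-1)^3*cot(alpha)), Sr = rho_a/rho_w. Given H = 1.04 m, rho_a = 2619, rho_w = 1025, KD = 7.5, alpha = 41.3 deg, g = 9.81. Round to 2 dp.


Sr = rho_a / rho_w = 2619 / 1025 = 2.555122
(Sr - 1) = 1.555122
(Sr - 1)^3 = 3.760914
cot(41.3) = 1 / tan(41.3) = 1 / 0.878521 = 1.138276
Numerator = 2619 * 9.81 * 1.04^3 = 28900.4446
Denominator = 7.5 * 3.760914 * 1.138276 = 32.107186
W = 28900.4446 / 32.107186
W = 900.12 N

900.12


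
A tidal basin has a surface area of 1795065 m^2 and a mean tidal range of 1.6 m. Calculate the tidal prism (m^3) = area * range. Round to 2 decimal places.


Tidal prism = Area * Tidal range
P = 1795065 * 1.6
P = 2872104.00 m^3

2872104.00


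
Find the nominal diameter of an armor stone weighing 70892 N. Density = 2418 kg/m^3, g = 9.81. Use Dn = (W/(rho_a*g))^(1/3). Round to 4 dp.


V = W / (rho_a * g)
V = 70892 / (2418 * 9.81)
V = 70892 / 23720.58
V = 2.988628 m^3
Dn = V^(1/3) = 2.988628^(1/3)
Dn = 1.4404 m

1.4404


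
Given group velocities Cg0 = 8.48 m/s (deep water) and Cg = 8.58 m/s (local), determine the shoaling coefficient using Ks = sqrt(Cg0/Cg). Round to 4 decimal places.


Ks = sqrt(Cg0 / Cg)
Ks = sqrt(8.48 / 8.58)
Ks = sqrt(0.9883)
Ks = 0.9942

0.9942


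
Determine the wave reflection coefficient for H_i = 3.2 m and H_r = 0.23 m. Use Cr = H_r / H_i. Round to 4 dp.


Cr = H_r / H_i
Cr = 0.23 / 3.2
Cr = 0.0719

0.0719


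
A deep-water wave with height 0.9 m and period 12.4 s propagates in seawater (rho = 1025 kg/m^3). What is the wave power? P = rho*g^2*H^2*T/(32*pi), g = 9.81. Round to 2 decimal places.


P = rho * g^2 * H^2 * T / (32 * pi)
P = 1025 * 9.81^2 * 0.9^2 * 12.4 / (32 * pi)
P = 1025 * 96.2361 * 0.8100 * 12.4 / 100.53096
P = 9855.27 W/m

9855.27


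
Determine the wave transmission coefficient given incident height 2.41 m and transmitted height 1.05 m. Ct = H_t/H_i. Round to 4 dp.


Ct = H_t / H_i
Ct = 1.05 / 2.41
Ct = 0.4357

0.4357


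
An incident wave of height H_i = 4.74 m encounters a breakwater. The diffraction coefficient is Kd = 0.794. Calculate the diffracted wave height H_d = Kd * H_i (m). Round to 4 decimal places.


H_d = Kd * H_i
H_d = 0.794 * 4.74
H_d = 3.7636 m

3.7636


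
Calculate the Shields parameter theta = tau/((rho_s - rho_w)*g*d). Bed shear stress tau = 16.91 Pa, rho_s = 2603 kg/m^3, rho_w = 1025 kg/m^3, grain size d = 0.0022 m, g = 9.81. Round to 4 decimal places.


theta = tau / ((rho_s - rho_w) * g * d)
rho_s - rho_w = 2603 - 1025 = 1578
Denominator = 1578 * 9.81 * 0.0022 = 34.056396
theta = 16.91 / 34.056396
theta = 0.4965

0.4965


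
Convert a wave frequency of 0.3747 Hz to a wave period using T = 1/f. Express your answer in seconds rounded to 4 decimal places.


T = 1 / f
T = 1 / 0.3747
T = 2.6688 s

2.6688


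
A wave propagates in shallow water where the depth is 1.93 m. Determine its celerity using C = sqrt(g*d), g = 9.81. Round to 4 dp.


Using the shallow-water approximation:
C = sqrt(g * d) = sqrt(9.81 * 1.93)
C = sqrt(18.9333)
C = 4.3512 m/s

4.3512


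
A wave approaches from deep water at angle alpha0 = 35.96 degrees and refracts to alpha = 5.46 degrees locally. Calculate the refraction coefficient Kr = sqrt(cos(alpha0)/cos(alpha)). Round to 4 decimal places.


Kr = sqrt(cos(alpha0) / cos(alpha))
cos(35.96) = 0.809427
cos(5.46) = 0.995463
Kr = sqrt(0.809427 / 0.995463)
Kr = sqrt(0.813116)
Kr = 0.9017

0.9017


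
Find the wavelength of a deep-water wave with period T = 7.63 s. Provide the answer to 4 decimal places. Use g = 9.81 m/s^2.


L0 = g * T^2 / (2 * pi)
L0 = 9.81 * 7.63^2 / (2 * pi)
L0 = 9.81 * 58.2169 / 6.28319
L0 = 571.1078 / 6.28319
L0 = 90.8946 m

90.8946


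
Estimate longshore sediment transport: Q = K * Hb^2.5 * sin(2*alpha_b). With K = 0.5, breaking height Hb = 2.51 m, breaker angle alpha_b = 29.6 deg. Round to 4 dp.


Q = K * Hb^2.5 * sin(2 * alpha_b)
Hb^2.5 = 2.51^2.5 = 9.981236
sin(2 * 29.6) = sin(59.2) = 0.858960
Q = 0.5 * 9.981236 * 0.858960
Q = 4.2867 m^3/s

4.2867


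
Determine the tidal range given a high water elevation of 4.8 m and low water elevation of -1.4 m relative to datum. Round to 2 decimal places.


Tidal range = High water - Low water
Tidal range = 4.8 - (-1.4)
Tidal range = 6.20 m

6.20


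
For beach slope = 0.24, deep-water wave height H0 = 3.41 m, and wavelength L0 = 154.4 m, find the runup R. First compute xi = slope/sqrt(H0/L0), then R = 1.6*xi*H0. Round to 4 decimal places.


xi = slope / sqrt(H0/L0)
H0/L0 = 3.41/154.4 = 0.022085
sqrt(0.022085) = 0.148612
xi = 0.24 / 0.148612 = 1.614945
R = 1.6 * xi * H0 = 1.6 * 1.614945 * 3.41
R = 8.8111 m

8.8111


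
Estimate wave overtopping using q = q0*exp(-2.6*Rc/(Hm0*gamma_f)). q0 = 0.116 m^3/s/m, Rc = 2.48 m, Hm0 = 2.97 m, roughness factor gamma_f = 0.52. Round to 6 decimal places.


q = q0 * exp(-2.6 * Rc / (Hm0 * gamma_f))
Exponent = -2.6 * 2.48 / (2.97 * 0.52)
= -2.6 * 2.48 / 1.5444
= -4.175084
exp(-4.175084) = 0.015374
q = 0.116 * 0.015374
q = 0.001783 m^3/s/m

0.001783


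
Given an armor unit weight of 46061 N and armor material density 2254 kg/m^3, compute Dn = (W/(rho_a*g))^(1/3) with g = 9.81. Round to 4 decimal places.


V = W / (rho_a * g)
V = 46061 / (2254 * 9.81)
V = 46061 / 22111.74
V = 2.083102 m^3
Dn = V^(1/3) = 2.083102^(1/3)
Dn = 1.2771 m

1.2771


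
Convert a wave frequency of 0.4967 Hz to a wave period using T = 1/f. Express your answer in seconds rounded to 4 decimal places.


T = 1 / f
T = 1 / 0.4967
T = 2.0133 s

2.0133


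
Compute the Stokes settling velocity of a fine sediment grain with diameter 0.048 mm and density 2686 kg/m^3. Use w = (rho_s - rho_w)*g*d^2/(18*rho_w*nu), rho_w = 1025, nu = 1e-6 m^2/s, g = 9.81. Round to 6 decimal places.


w = (rho_s - rho_w) * g * d^2 / (18 * rho_w * nu)
d = 0.048 mm = 0.000048 m
rho_s - rho_w = 2686 - 1025 = 1661
Numerator = 1661 * 9.81 * (0.000048)^2 = 0.000037542321
Denominator = 18 * 1025 * 1e-6 = 0.018450
w = 0.002035 m/s

0.002035


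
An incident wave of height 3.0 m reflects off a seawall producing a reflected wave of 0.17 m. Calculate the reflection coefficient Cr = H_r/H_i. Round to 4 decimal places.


Cr = H_r / H_i
Cr = 0.17 / 3.0
Cr = 0.0567

0.0567


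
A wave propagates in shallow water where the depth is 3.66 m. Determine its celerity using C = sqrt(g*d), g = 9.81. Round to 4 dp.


Using the shallow-water approximation:
C = sqrt(g * d) = sqrt(9.81 * 3.66)
C = sqrt(35.9046)
C = 5.9920 m/s

5.9920


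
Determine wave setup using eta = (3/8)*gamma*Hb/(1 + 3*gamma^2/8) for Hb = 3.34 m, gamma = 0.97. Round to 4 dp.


eta = (3/8) * gamma * Hb / (1 + 3*gamma^2/8)
Numerator = (3/8) * 0.97 * 3.34 = 1.214925
Denominator = 1 + 3*0.97^2/8 = 1 + 0.352838 = 1.352838
eta = 1.214925 / 1.352838
eta = 0.8981 m

0.8981


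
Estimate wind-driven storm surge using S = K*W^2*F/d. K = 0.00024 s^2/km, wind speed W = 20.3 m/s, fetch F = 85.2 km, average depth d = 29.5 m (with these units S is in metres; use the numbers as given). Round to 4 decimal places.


S = K * W^2 * F / d
W^2 = 20.3^2 = 412.09
S = 0.00024 * 412.09 * 85.2 / 29.5
Numerator = 0.00024 * 412.09 * 85.2 = 8.426416
S = 8.426416 / 29.5 = 0.2856 m

0.2856


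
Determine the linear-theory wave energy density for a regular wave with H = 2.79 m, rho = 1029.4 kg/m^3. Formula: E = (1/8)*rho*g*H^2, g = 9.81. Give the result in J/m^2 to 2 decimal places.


E = (1/8) * rho * g * H^2
E = (1/8) * 1029.4 * 9.81 * 2.79^2
E = 0.125 * 1029.4 * 9.81 * 7.7841
E = 9825.88 J/m^2

9825.88


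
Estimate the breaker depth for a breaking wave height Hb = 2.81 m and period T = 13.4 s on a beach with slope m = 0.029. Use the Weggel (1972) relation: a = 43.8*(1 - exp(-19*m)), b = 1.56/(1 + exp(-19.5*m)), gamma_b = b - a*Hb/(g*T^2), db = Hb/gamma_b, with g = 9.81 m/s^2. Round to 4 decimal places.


a = 43.8 * (1 - exp(-19 * m))
exp(-19 * 0.029) = exp(-0.5510) = 0.576373
a = 43.8 * (1 - 0.576373) = 18.554856
b = 1.56 / (1 + exp(-19.5 * m))
exp(-19.5 * 0.029) = exp(-0.5655) = 0.568076
b = 1.56 / (1 + 0.568076) = 0.994850
Hb / (g * T^2) = 2.81 / (9.81 * 13.4^2) = 2.81 / 1761.4836 = 0.00159525
gamma_b = b - a * Hb/(g*T^2) = 0.994850 - 18.554856 * 0.00159525 = 0.965250
db = Hb / gamma_b = 2.81 / 0.965250
db = 2.9112 m

2.9112


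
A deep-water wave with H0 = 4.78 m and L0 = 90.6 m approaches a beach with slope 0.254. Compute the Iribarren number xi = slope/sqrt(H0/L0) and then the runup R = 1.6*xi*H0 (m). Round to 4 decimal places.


xi = slope / sqrt(H0/L0)
H0/L0 = 4.78/90.6 = 0.052759
sqrt(0.052759) = 0.229694
xi = 0.254 / 0.229694 = 1.105819
R = 1.6 * xi * H0 = 1.6 * 1.105819 * 4.78
R = 8.4573 m

8.4573


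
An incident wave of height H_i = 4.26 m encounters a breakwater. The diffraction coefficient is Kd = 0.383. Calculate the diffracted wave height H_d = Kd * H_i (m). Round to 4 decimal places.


H_d = Kd * H_i
H_d = 0.383 * 4.26
H_d = 1.6316 m

1.6316


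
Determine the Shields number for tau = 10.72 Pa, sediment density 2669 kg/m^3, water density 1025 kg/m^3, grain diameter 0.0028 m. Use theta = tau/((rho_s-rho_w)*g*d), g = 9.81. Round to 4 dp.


theta = tau / ((rho_s - rho_w) * g * d)
rho_s - rho_w = 2669 - 1025 = 1644
Denominator = 1644 * 9.81 * 0.0028 = 45.157392
theta = 10.72 / 45.157392
theta = 0.2374

0.2374


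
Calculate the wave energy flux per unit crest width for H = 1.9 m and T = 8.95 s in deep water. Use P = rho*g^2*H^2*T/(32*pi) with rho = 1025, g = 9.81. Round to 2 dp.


P = rho * g^2 * H^2 * T / (32 * pi)
P = 1025 * 9.81^2 * 1.9^2 * 8.95 / (32 * pi)
P = 1025 * 96.2361 * 3.6100 * 8.95 / 100.53096
P = 31702.41 W/m

31702.41


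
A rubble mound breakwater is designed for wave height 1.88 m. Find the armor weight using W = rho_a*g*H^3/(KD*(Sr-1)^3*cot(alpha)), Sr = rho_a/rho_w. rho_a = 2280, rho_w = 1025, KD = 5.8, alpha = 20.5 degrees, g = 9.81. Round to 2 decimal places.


Sr = rho_a / rho_w = 2280 / 1025 = 2.224390
(Sr - 1) = 1.224390
(Sr - 1)^3 = 1.835522
cot(20.5) = 1 / tan(20.5) = 1 / 0.373885 = 2.674621
Numerator = 2280 * 9.81 * 1.88^3 = 148620.0497
Denominator = 5.8 * 1.835522 * 2.674621 = 28.474093
W = 148620.0497 / 28.474093
W = 5219.48 N

5219.48


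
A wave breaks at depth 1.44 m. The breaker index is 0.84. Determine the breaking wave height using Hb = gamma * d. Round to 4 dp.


Hb = gamma * d
Hb = 0.84 * 1.44
Hb = 1.2096 m

1.2096


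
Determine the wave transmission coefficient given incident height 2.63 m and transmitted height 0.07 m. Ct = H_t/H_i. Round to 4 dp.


Ct = H_t / H_i
Ct = 0.07 / 2.63
Ct = 0.0266

0.0266


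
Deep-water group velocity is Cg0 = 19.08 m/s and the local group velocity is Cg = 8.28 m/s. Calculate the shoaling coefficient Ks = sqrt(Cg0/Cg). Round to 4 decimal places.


Ks = sqrt(Cg0 / Cg)
Ks = sqrt(19.08 / 8.28)
Ks = sqrt(2.3043)
Ks = 1.5180

1.5180


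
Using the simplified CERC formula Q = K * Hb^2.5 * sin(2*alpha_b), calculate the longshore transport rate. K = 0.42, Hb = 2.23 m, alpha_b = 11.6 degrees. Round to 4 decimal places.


Q = K * Hb^2.5 * sin(2 * alpha_b)
Hb^2.5 = 2.23^2.5 = 7.426123
sin(2 * 11.6) = sin(23.2) = 0.393942
Q = 0.42 * 7.426123 * 0.393942
Q = 1.2287 m^3/s

1.2287


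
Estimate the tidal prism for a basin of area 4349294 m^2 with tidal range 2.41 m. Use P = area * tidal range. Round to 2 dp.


Tidal prism = Area * Tidal range
P = 4349294 * 2.41
P = 10481798.54 m^3

10481798.54


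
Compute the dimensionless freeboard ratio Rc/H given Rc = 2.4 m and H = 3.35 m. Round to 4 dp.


Relative freeboard = Rc / H
= 2.4 / 3.35
= 0.7164

0.7164


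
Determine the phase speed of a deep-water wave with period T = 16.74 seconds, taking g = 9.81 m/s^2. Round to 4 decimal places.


We use the deep-water celerity formula:
C = g * T / (2 * pi)
C = 9.81 * 16.74 / (2 * 3.14159...)
C = 164.219400 / 6.283185
C = 26.1363 m/s

26.1363


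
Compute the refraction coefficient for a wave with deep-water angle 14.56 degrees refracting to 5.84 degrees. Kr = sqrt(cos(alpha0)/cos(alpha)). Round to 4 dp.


Kr = sqrt(cos(alpha0) / cos(alpha))
cos(14.56) = 0.967885
cos(5.84) = 0.994810
Kr = sqrt(0.967885 / 0.994810)
Kr = sqrt(0.972935)
Kr = 0.9864

0.9864


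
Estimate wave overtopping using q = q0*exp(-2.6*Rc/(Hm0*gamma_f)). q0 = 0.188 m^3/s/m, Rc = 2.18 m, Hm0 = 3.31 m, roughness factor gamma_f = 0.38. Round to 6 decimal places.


q = q0 * exp(-2.6 * Rc / (Hm0 * gamma_f))
Exponent = -2.6 * 2.18 / (3.31 * 0.38)
= -2.6 * 2.18 / 1.2578
= -4.506281
exp(-4.506281) = 0.011039
q = 0.188 * 0.011039
q = 0.002075 m^3/s/m

0.002075


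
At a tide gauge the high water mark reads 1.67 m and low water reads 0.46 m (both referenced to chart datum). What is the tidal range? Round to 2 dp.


Tidal range = High water - Low water
Tidal range = 1.67 - (0.46)
Tidal range = 1.21 m

1.21


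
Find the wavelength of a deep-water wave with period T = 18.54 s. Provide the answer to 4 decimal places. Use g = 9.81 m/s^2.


L0 = g * T^2 / (2 * pi)
L0 = 9.81 * 18.54^2 / (2 * pi)
L0 = 9.81 * 343.7316 / 6.28319
L0 = 3372.0070 / 6.28319
L0 = 536.6716 m

536.6716


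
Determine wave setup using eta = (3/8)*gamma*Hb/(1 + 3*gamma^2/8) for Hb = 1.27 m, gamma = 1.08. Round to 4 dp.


eta = (3/8) * gamma * Hb / (1 + 3*gamma^2/8)
Numerator = (3/8) * 1.08 * 1.27 = 0.514350
Denominator = 1 + 3*1.08^2/8 = 1 + 0.437400 = 1.437400
eta = 0.514350 / 1.437400
eta = 0.3578 m

0.3578


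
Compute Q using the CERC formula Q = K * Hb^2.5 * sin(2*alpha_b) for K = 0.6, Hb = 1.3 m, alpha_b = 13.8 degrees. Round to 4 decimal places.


Q = K * Hb^2.5 * sin(2 * alpha_b)
Hb^2.5 = 1.3^2.5 = 1.926896
sin(2 * 13.8) = sin(27.6) = 0.463296
Q = 0.6 * 1.926896 * 0.463296
Q = 0.5356 m^3/s

0.5356


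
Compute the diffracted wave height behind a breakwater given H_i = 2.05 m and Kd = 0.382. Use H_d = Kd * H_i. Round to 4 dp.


H_d = Kd * H_i
H_d = 0.382 * 2.05
H_d = 0.7831 m

0.7831


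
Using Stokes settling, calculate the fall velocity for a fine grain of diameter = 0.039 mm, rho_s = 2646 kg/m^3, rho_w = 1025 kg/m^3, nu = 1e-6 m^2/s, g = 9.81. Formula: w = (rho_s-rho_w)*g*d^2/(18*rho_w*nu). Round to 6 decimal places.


w = (rho_s - rho_w) * g * d^2 / (18 * rho_w * nu)
d = 0.039 mm = 0.000039 m
rho_s - rho_w = 2646 - 1025 = 1621
Numerator = 1621 * 9.81 * (0.000039)^2 = 0.000024186957
Denominator = 18 * 1025 * 1e-6 = 0.018450
w = 0.001311 m/s

0.001311


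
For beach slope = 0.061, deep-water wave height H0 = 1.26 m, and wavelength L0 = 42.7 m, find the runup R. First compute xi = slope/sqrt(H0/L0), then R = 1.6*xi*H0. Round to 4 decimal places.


xi = slope / sqrt(H0/L0)
H0/L0 = 1.26/42.7 = 0.029508
sqrt(0.029508) = 0.171780
xi = 0.061 / 0.171780 = 0.355106
R = 1.6 * xi * H0 = 1.6 * 0.355106 * 1.26
R = 0.7159 m

0.7159


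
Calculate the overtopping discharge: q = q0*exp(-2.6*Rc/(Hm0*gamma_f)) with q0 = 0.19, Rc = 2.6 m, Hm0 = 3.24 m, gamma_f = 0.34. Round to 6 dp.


q = q0 * exp(-2.6 * Rc / (Hm0 * gamma_f))
Exponent = -2.6 * 2.6 / (3.24 * 0.34)
= -2.6 * 2.6 / 1.1016
= -6.136529
exp(-6.136529) = 0.002162
q = 0.19 * 0.002162
q = 0.000411 m^3/s/m

0.000411


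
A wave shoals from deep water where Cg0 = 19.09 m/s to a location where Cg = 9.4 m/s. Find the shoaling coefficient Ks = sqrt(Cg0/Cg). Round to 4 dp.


Ks = sqrt(Cg0 / Cg)
Ks = sqrt(19.09 / 9.4)
Ks = sqrt(2.0309)
Ks = 1.4251

1.4251


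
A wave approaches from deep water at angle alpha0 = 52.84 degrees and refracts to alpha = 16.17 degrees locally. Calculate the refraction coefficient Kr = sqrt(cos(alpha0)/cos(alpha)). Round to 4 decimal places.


Kr = sqrt(cos(alpha0) / cos(alpha))
cos(52.84) = 0.604043
cos(16.17) = 0.960440
Kr = sqrt(0.604043 / 0.960440)
Kr = sqrt(0.628923)
Kr = 0.7930

0.7930


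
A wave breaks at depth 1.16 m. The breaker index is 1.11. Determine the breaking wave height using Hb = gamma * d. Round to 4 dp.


Hb = gamma * d
Hb = 1.11 * 1.16
Hb = 1.2876 m

1.2876


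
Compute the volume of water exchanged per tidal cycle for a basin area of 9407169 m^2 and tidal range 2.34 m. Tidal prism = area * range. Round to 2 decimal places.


Tidal prism = Area * Tidal range
P = 9407169 * 2.34
P = 22012775.46 m^3

22012775.46


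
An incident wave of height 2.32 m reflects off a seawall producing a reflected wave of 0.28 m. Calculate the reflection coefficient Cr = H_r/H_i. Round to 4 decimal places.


Cr = H_r / H_i
Cr = 0.28 / 2.32
Cr = 0.1207

0.1207


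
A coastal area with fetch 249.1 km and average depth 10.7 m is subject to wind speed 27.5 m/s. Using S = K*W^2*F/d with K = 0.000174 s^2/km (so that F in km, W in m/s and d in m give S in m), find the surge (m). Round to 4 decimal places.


S = K * W^2 * F / d
W^2 = 27.5^2 = 756.25
S = 0.000174 * 756.25 * 249.1 / 10.7
Numerator = 0.000174 * 756.25 * 249.1 = 32.778446
S = 32.778446 / 10.7 = 3.0634 m

3.0634


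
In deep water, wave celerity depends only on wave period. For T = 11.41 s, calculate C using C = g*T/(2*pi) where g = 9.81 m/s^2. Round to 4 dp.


We use the deep-water celerity formula:
C = g * T / (2 * pi)
C = 9.81 * 11.41 / (2 * 3.14159...)
C = 111.932100 / 6.283185
C = 17.8145 m/s

17.8145


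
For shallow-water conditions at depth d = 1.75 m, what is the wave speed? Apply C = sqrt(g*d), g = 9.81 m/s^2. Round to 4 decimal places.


Using the shallow-water approximation:
C = sqrt(g * d) = sqrt(9.81 * 1.75)
C = sqrt(17.1675)
C = 4.1434 m/s

4.1434


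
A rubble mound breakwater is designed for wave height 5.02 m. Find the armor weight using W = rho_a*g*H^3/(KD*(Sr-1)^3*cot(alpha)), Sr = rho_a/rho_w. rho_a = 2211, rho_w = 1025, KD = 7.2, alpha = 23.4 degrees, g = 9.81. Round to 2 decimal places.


Sr = rho_a / rho_w = 2211 / 1025 = 2.157073
(Sr - 1) = 1.157073
(Sr - 1)^3 = 1.549111
cot(23.4) = 1 / tan(23.4) = 1 / 0.432739 = 2.310864
Numerator = 2211 * 9.81 * 5.02^3 = 2743903.9280
Denominator = 7.2 * 1.549111 * 2.310864 = 25.774443
W = 2743903.9280 / 25.774443
W = 106458.32 N

106458.32


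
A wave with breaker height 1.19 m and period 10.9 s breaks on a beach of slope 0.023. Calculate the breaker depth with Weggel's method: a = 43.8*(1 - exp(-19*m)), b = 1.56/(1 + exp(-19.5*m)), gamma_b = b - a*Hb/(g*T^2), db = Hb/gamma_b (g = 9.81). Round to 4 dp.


a = 43.8 * (1 - exp(-19 * m))
exp(-19 * 0.023) = exp(-0.4370) = 0.645971
a = 43.8 * (1 - 0.645971) = 15.506451
b = 1.56 / (1 + exp(-19.5 * m))
exp(-19.5 * 0.023) = exp(-0.4485) = 0.638585
b = 1.56 / (1 + 0.638585) = 0.952041
Hb / (g * T^2) = 1.19 / (9.81 * 10.9^2) = 1.19 / 1165.5261 = 0.00102100
gamma_b = b - a * Hb/(g*T^2) = 0.952041 - 15.506451 * 0.00102100 = 0.936209
db = Hb / gamma_b = 1.19 / 0.936209
db = 1.2711 m

1.2711


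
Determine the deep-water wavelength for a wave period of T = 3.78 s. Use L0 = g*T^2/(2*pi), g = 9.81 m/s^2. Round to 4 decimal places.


L0 = g * T^2 / (2 * pi)
L0 = 9.81 * 3.78^2 / (2 * pi)
L0 = 9.81 * 14.2884 / 6.28319
L0 = 140.1692 / 6.28319
L0 = 22.3086 m

22.3086


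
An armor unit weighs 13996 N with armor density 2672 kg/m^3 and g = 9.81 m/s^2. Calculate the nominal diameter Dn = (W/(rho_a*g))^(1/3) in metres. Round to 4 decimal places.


V = W / (rho_a * g)
V = 13996 / (2672 * 9.81)
V = 13996 / 26212.32
V = 0.533947 m^3
Dn = V^(1/3) = 0.533947^(1/3)
Dn = 0.8113 m

0.8113


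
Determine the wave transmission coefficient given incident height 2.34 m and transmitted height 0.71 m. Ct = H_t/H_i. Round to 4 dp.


Ct = H_t / H_i
Ct = 0.71 / 2.34
Ct = 0.3034

0.3034


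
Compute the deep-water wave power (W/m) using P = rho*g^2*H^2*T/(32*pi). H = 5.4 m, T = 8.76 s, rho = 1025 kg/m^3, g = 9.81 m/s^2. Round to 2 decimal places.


P = rho * g^2 * H^2 * T / (32 * pi)
P = 1025 * 9.81^2 * 5.4^2 * 8.76 / (32 * pi)
P = 1025 * 96.2361 * 29.1600 * 8.76 / 100.53096
P = 250641.89 W/m

250641.89


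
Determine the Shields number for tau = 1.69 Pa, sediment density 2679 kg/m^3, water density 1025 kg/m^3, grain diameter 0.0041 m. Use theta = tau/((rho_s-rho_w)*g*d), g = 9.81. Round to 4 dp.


theta = tau / ((rho_s - rho_w) * g * d)
rho_s - rho_w = 2679 - 1025 = 1654
Denominator = 1654 * 9.81 * 0.0041 = 66.525534
theta = 1.69 / 66.525534
theta = 0.0254

0.0254


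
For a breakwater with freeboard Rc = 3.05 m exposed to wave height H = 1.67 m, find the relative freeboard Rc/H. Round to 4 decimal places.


Relative freeboard = Rc / H
= 3.05 / 1.67
= 1.8263

1.8263


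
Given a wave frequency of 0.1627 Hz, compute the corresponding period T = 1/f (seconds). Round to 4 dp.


T = 1 / f
T = 1 / 0.1627
T = 6.1463 s

6.1463


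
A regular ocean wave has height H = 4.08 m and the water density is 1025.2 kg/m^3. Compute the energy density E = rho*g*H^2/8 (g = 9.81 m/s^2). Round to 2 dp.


E = (1/8) * rho * g * H^2
E = (1/8) * 1025.2 * 9.81 * 4.08^2
E = 0.125 * 1025.2 * 9.81 * 16.6464
E = 20927.05 J/m^2

20927.05


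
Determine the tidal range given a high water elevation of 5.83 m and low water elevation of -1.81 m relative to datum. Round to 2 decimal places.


Tidal range = High water - Low water
Tidal range = 5.83 - (-1.81)
Tidal range = 7.64 m

7.64


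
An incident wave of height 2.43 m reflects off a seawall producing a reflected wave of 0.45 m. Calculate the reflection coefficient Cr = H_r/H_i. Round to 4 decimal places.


Cr = H_r / H_i
Cr = 0.45 / 2.43
Cr = 0.1852

0.1852


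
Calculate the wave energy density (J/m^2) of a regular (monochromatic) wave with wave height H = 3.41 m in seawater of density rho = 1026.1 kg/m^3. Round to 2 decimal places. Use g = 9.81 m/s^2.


E = (1/8) * rho * g * H^2
E = (1/8) * 1026.1 * 9.81 * 3.41^2
E = 0.125 * 1026.1 * 9.81 * 11.6281
E = 14631.12 J/m^2

14631.12


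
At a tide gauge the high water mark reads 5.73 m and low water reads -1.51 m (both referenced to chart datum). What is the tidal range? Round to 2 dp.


Tidal range = High water - Low water
Tidal range = 5.73 - (-1.51)
Tidal range = 7.24 m

7.24


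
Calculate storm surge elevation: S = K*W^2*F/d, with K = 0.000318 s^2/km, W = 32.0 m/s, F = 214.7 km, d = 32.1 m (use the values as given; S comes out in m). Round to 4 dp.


S = K * W^2 * F / d
W^2 = 32.0^2 = 1024.00
S = 0.000318 * 1024.00 * 214.7 / 32.1
Numerator = 0.000318 * 1024.00 * 214.7 = 69.913190
S = 69.913190 / 32.1 = 2.1780 m

2.1780


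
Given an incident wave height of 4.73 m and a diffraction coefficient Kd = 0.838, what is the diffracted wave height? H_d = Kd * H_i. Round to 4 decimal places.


H_d = Kd * H_i
H_d = 0.838 * 4.73
H_d = 3.9637 m

3.9637


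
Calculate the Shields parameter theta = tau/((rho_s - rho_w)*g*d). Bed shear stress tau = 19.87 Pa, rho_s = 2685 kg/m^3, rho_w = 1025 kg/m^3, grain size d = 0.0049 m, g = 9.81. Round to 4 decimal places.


theta = tau / ((rho_s - rho_w) * g * d)
rho_s - rho_w = 2685 - 1025 = 1660
Denominator = 1660 * 9.81 * 0.0049 = 79.794540
theta = 19.87 / 79.794540
theta = 0.2490

0.2490


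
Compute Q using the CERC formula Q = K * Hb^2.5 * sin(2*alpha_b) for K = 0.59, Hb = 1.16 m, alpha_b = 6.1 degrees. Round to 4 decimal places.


Q = K * Hb^2.5 * sin(2 * alpha_b)
Hb^2.5 = 1.16^2.5 = 1.449256
sin(2 * 6.1) = sin(12.2) = 0.211325
Q = 0.59 * 1.449256 * 0.211325
Q = 0.1807 m^3/s

0.1807


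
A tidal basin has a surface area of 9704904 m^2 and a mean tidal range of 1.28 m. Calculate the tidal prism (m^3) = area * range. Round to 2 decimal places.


Tidal prism = Area * Tidal range
P = 9704904 * 1.28
P = 12422277.12 m^3

12422277.12


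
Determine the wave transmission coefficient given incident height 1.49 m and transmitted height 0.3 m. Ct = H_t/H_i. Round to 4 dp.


Ct = H_t / H_i
Ct = 0.3 / 1.49
Ct = 0.2013

0.2013


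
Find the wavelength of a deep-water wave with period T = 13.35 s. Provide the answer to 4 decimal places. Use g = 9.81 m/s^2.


L0 = g * T^2 / (2 * pi)
L0 = 9.81 * 13.35^2 / (2 * pi)
L0 = 9.81 * 178.2225 / 6.28319
L0 = 1748.3627 / 6.28319
L0 = 278.2606 m

278.2606


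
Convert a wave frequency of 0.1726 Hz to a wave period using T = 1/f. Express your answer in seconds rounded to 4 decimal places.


T = 1 / f
T = 1 / 0.1726
T = 5.7937 s

5.7937


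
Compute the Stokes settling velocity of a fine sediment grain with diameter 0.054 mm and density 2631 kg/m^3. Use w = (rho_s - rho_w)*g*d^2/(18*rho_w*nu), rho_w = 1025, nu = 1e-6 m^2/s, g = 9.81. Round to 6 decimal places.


w = (rho_s - rho_w) * g * d^2 / (18 * rho_w * nu)
d = 0.054 mm = 0.000054 m
rho_s - rho_w = 2631 - 1025 = 1606
Numerator = 1606 * 9.81 * (0.000054)^2 = 0.000045941172
Denominator = 18 * 1025 * 1e-6 = 0.018450
w = 0.002490 m/s

0.002490


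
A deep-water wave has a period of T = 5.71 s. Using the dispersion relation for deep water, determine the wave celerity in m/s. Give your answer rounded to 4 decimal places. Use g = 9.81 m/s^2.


We use the deep-water celerity formula:
C = g * T / (2 * pi)
C = 9.81 * 5.71 / (2 * 3.14159...)
C = 56.015100 / 6.283185
C = 8.9151 m/s

8.9151


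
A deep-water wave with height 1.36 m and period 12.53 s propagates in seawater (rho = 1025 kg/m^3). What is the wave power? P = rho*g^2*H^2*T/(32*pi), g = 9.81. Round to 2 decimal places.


P = rho * g^2 * H^2 * T / (32 * pi)
P = 1025 * 9.81^2 * 1.36^2 * 12.53 / (32 * pi)
P = 1025 * 96.2361 * 1.8496 * 12.53 / 100.53096
P = 22740.02 W/m

22740.02


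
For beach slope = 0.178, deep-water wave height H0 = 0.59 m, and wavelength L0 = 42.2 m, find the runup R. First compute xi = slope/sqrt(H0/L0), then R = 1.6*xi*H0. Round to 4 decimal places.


xi = slope / sqrt(H0/L0)
H0/L0 = 0.59/42.2 = 0.013981
sqrt(0.013981) = 0.118241
xi = 0.178 / 0.118241 = 1.505394
R = 1.6 * xi * H0 = 1.6 * 1.505394 * 0.59
R = 1.4211 m

1.4211


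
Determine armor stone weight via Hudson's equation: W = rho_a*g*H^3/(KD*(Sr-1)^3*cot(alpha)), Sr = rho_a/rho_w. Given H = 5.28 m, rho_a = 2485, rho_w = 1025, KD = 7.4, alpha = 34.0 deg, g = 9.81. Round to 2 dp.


Sr = rho_a / rho_w = 2485 / 1025 = 2.424390
(Sr - 1) = 1.424390
(Sr - 1)^3 = 2.889928
cot(34.0) = 1 / tan(34.0) = 1 / 0.674509 = 1.482561
Numerator = 2485 * 9.81 * 5.28^3 = 3588369.5942
Denominator = 7.4 * 2.889928 * 1.482561 = 31.705255
W = 3588369.5942 / 31.705255
W = 113179.02 N

113179.02


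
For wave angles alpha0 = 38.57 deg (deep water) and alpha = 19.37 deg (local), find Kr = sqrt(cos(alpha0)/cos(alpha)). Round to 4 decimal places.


Kr = sqrt(cos(alpha0) / cos(alpha))
cos(38.57) = 0.781847
cos(19.37) = 0.943396
Kr = sqrt(0.781847 / 0.943396)
Kr = sqrt(0.828758)
Kr = 0.9104

0.9104


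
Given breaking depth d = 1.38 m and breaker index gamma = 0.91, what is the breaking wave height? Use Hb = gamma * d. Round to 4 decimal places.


Hb = gamma * d
Hb = 0.91 * 1.38
Hb = 1.2558 m

1.2558


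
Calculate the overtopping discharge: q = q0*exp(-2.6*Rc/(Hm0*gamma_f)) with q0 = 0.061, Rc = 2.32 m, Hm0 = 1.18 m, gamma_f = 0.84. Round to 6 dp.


q = q0 * exp(-2.6 * Rc / (Hm0 * gamma_f))
Exponent = -2.6 * 2.32 / (1.18 * 0.84)
= -2.6 * 2.32 / 0.9912
= -6.085553
exp(-6.085553) = 0.002276
q = 0.061 * 0.002276
q = 0.000139 m^3/s/m

0.000139


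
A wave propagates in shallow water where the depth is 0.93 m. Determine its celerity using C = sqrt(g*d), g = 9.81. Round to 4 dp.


Using the shallow-water approximation:
C = sqrt(g * d) = sqrt(9.81 * 0.93)
C = sqrt(9.1233)
C = 3.0205 m/s

3.0205


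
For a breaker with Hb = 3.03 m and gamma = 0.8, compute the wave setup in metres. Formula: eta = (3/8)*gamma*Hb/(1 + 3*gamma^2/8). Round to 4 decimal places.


eta = (3/8) * gamma * Hb / (1 + 3*gamma^2/8)
Numerator = (3/8) * 0.8 * 3.03 = 0.909000
Denominator = 1 + 3*0.8^2/8 = 1 + 0.240000 = 1.240000
eta = 0.909000 / 1.240000
eta = 0.7331 m

0.7331


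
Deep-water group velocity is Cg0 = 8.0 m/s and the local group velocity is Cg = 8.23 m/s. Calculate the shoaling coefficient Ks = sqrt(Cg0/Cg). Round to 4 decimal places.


Ks = sqrt(Cg0 / Cg)
Ks = sqrt(8.0 / 8.23)
Ks = sqrt(0.9721)
Ks = 0.9859

0.9859
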